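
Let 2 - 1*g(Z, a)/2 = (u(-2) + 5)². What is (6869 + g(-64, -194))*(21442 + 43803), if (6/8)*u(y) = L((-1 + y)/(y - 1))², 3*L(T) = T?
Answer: 324383459875/729 ≈ 4.4497e+8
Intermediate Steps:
L(T) = T/3
u(y) = 4/27 (u(y) = 4*(((-1 + y)/(y - 1))/3)²/3 = 4*(((-1 + y)/(-1 + y))/3)²/3 = 4*((⅓)*1)²/3 = 4*(⅓)²/3 = (4/3)*(⅑) = 4/27)
g(Z, a) = -35726/729 (g(Z, a) = 4 - 2*(4/27 + 5)² = 4 - 2*(139/27)² = 4 - 2*19321/729 = 4 - 38642/729 = -35726/729)
(6869 + g(-64, -194))*(21442 + 43803) = (6869 - 35726/729)*(21442 + 43803) = (4971775/729)*65245 = 324383459875/729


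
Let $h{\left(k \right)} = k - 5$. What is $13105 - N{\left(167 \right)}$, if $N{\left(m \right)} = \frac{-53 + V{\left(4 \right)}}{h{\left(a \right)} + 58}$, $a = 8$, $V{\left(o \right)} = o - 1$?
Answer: $\frac{799455}{61} \approx 13106.0$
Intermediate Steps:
$V{\left(o \right)} = -1 + o$ ($V{\left(o \right)} = o - 1 = -1 + o$)
$h{\left(k \right)} = -5 + k$
$N{\left(m \right)} = - \frac{50}{61}$ ($N{\left(m \right)} = \frac{-53 + \left(-1 + 4\right)}{\left(-5 + 8\right) + 58} = \frac{-53 + 3}{3 + 58} = - \frac{50}{61}$)
$13105 - N{\left(167 \right)} = 13105 - - \frac{50}{61} = 13105 + \frac{50}{61} = \frac{799455}{61}$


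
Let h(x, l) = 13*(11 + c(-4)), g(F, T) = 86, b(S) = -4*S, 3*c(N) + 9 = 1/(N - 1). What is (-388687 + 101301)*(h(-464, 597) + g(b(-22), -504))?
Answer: -815314082/15 ≈ -5.4354e+7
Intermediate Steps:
c(N) = -3 + 1/(3*(-1 + N)) (c(N) = -3 + 1/(3*(N - 1)) = -3 + 1/(3*(-1 + N)))
h(x, l) = 1547/15 (h(x, l) = 13*(11 + (10 - 9*(-4))/(3*(-1 - 4))) = 13*(11 + (1/3)*(10 + 36)/(-5)) = 13*(11 + (1/3)*(-1/5)*46) = 13*(11 - 46/15) = 13*(119/15) = 1547/15)
(-388687 + 101301)*(h(-464, 597) + g(b(-22), -504)) = (-388687 + 101301)*(1547/15 + 86) = -287386*2837/15 = -815314082/15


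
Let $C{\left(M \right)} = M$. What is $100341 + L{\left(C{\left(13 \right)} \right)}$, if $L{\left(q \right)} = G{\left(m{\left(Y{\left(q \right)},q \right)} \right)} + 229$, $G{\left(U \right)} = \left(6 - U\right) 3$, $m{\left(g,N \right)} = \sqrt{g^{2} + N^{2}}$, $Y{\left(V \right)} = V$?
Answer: $100588 - 39 \sqrt{2} \approx 1.0053 \cdot 10^{5}$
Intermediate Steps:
$m{\left(g,N \right)} = \sqrt{N^{2} + g^{2}}$
$G{\left(U \right)} = 18 - 3 U$
$L{\left(q \right)} = 247 - 3 \sqrt{2} \sqrt{q^{2}}$ ($L{\left(q \right)} = \left(18 - 3 \sqrt{q^{2} + q^{2}}\right) + 229 = \left(18 - 3 \sqrt{2 q^{2}}\right) + 229 = \left(18 - 3 \sqrt{2} \sqrt{q^{2}}\right) + 229 = 247 - 3 \sqrt{2} \sqrt{q^{2}}$)
$100341 + L{\left(C{\left(13 \right)} \right)} = 100341 + \left(247 - 3 \sqrt{2} \sqrt{13^{2}}\right) = 100341 + \left(247 - 3 \sqrt{2} \sqrt{169}\right) = 100341 + \left(247 - 3 \sqrt{2} \cdot 13\right) = 100341 + \left(247 - 39 \sqrt{2}\right) = 100588 - 39 \sqrt{2}$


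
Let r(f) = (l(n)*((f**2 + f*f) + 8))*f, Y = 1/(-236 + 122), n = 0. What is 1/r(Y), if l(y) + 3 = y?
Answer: 246924/51985 ≈ 4.7499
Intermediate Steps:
l(y) = -3 + y
Y = -1/114 (Y = 1/(-114) = -1/114 ≈ -0.0087719)
r(f) = f*(-24 - 6*f**2) (r(f) = ((-3 + 0)*((f**2 + f*f) + 8))*f = (-3*((f**2 + f**2) + 8))*f = (-3*(2*f**2 + 8))*f = (-3*(8 + 2*f**2))*f = (-24 - 6*f**2)*f = f*(-24 - 6*f**2))
1/r(Y) = 1/(-6*(-1/114)*(4 + (-1/114)**2)) = 1/(-6*(-1/114)*(4 + 1/12996)) = 1/(-6*(-1/114)*51985/12996) = 1/(51985/246924) = 246924/51985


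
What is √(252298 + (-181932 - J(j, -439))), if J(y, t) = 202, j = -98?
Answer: 6*√1949 ≈ 264.88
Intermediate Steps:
√(252298 + (-181932 - J(j, -439))) = √(252298 + (-181932 - 1*202)) = √(252298 + (-181932 - 202)) = √(252298 - 182134) = √70164 = 6*√1949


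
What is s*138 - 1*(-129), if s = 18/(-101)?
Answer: 10545/101 ≈ 104.41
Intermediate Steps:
s = -18/101 (s = 18*(-1/101) = -18/101 ≈ -0.17822)
s*138 - 1*(-129) = -18/101*138 - 1*(-129) = -2484/101 + 129 = 10545/101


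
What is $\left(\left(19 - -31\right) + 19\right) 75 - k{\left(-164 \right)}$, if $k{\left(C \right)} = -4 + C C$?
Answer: $-21717$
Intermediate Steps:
$k{\left(C \right)} = -4 + C^{2}$
$\left(\left(19 - -31\right) + 19\right) 75 - k{\left(-164 \right)} = \left(\left(19 - -31\right) + 19\right) 75 - \left(-4 + \left(-164\right)^{2}\right) = \left(\left(19 + 31\right) + 19\right) 75 - \left(-4 + 26896\right) = \left(50 + 19\right) 75 - 26892 = 69 \cdot 75 - 26892 = 5175 - 26892 = -21717$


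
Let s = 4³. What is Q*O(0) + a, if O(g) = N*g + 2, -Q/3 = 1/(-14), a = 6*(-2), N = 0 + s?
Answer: -81/7 ≈ -11.571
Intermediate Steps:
s = 64
N = 64 (N = 0 + 64 = 64)
a = -12
Q = 3/14 (Q = -3/(-14) = -3*(-1/14) = 3/14 ≈ 0.21429)
O(g) = 2 + 64*g (O(g) = 64*g + 2 = 2 + 64*g)
Q*O(0) + a = 3*(2 + 64*0)/14 - 12 = 3*(2 + 0)/14 - 12 = (3/14)*2 - 12 = 3/7 - 12 = -81/7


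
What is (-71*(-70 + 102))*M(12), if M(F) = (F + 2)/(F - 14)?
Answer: 15904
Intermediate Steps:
M(F) = (2 + F)/(-14 + F)
(-71*(-70 + 102))*M(12) = (-71*(-70 + 102))*((2 + 12)/(-14 + 12)) = (-71*32)*(14/(-2)) = -(-1136)*14 = -2272*(-7) = 15904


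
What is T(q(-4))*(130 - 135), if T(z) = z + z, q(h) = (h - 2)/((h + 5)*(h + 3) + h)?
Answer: -12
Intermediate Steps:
q(h) = (-2 + h)/(h + (3 + h)*(5 + h)) (q(h) = (-2 + h)/((5 + h)*(3 + h) + h) = (-2 + h)/((3 + h)*(5 + h) + h) = (-2 + h)/(h + (3 + h)*(5 + h)))
T(z) = 2*z
T(q(-4))*(130 - 135) = (2*((-2 - 4)/(15 + (-4)² + 9*(-4))))*(130 - 135) = (2*(-6/(15 + 16 - 36)))*(-5) = (2*(-6/(-5)))*(-5) = (2*(-⅕*(-6)))*(-5) = (2*(6/5))*(-5) = (12/5)*(-5) = -12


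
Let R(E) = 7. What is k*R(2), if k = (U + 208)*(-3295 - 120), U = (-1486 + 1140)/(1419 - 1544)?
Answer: -125960226/25 ≈ -5.0384e+6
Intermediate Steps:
U = 346/125 (U = -346/(-125) = -346*(-1/125) = 346/125 ≈ 2.7680)
k = -17994318/25 (k = (346/125 + 208)*(-3295 - 120) = (26346/125)*(-3415) = -17994318/25 ≈ -7.1977e+5)
k*R(2) = -17994318/25*7 = -125960226/25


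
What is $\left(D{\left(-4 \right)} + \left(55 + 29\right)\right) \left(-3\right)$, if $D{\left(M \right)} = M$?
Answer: $-240$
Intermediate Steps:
$\left(D{\left(-4 \right)} + \left(55 + 29\right)\right) \left(-3\right) = \left(-4 + \left(55 + 29\right)\right) \left(-3\right) = \left(-4 + 84\right) \left(-3\right) = 80 \left(-3\right) = -240$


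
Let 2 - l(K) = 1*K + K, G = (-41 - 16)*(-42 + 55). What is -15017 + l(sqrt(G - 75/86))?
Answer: -15015 - 3*I*sqrt(609654)/43 ≈ -15015.0 - 54.475*I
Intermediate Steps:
G = -741 (G = -57*13 = -741)
l(K) = 2 - 2*K (l(K) = 2 - (1*K + K) = 2 - (K + K) = 2 - 2*K)
-15017 + l(sqrt(G - 75/86)) = -15017 + (2 - 2*sqrt(-741 - 75/86)) = -15017 + (2 - 3*I*sqrt(609654)/43) = -15015 - 3*I*sqrt(609654)/43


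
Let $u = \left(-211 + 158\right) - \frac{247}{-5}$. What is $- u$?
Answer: $\frac{18}{5} \approx 3.6$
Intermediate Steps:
$u = - \frac{18}{5}$ ($u = -53 - - \frac{247}{5} = -53 + \frac{247}{5} = - \frac{18}{5} \approx -3.6$)
$- u = \left(-1\right) \left(- \frac{18}{5}\right) = \frac{18}{5}$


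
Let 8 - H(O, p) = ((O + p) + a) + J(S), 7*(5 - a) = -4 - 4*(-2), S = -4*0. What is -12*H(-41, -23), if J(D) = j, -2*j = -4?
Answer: -5508/7 ≈ -786.86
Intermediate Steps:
S = 0
j = 2 (j = -1/2*(-4) = 2)
J(D) = 2
a = 31/7 (a = 5 - (-4 - 4*(-2))/7 = 5 - (-4 + 8)/7 = 5 - 1/7*4 = 5 - 4/7 = 31/7 ≈ 4.4286)
H(O, p) = 11/7 - O - p (H(O, p) = 8 - (((O + p) + 31/7) + 2) = 8 - ((31/7 + O + p) + 2) = 8 - (45/7 + O + p) = 8 + (-45/7 - O - p) = 11/7 - O - p)
-12*H(-41, -23) = -12*(11/7 - 1*(-41) - 1*(-23)) = -12*(11/7 + 41 + 23) = -12*459/7 = -5508/7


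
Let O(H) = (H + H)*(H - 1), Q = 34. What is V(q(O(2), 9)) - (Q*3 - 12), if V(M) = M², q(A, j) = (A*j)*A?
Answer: 20646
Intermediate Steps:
O(H) = 2*H*(-1 + H) (O(H) = (2*H)*(-1 + H) = 2*H*(-1 + H))
q(A, j) = j*A²
V(q(O(2), 9)) - (Q*3 - 12) = (9*(2*2*(-1 + 2))²)² - (34*3 - 12) = (9*(2*2*1)²)² - (102 - 12) = (9*4²)² - 1*90 = (9*16)² - 90 = 144² - 90 = 20736 - 90 = 20646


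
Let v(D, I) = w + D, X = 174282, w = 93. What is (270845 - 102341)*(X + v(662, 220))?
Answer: 29494434648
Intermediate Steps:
v(D, I) = 93 + D
(270845 - 102341)*(X + v(662, 220)) = (270845 - 102341)*(174282 + (93 + 662)) = 168504*(174282 + 755) = 168504*175037 = 29494434648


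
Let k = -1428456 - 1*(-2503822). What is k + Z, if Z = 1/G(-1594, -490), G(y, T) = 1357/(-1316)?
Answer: 1459270346/1357 ≈ 1.0754e+6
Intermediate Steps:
G(y, T) = -1357/1316 (G(y, T) = 1357*(-1/1316) = -1357/1316)
k = 1075366 (k = -1428456 + 2503822 = 1075366)
Z = -1316/1357 (Z = 1/(-1357/1316) = -1316/1357 ≈ -0.96979)
k + Z = 1075366 - 1316/1357 = 1459270346/1357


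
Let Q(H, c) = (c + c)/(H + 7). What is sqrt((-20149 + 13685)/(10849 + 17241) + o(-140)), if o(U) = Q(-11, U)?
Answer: sqrt(4899590)/265 ≈ 8.3528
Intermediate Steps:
Q(H, c) = 2*c/(7 + H) (Q(H, c) = (2*c)/(7 + H) = 2*c/(7 + H))
o(U) = -U/2 (o(U) = 2*U/(7 - 11) = 2*U/(-4) = 2*U*(-1/4) = -U/2)
sqrt((-20149 + 13685)/(10849 + 17241) + o(-140)) = sqrt((-20149 + 13685)/(10849 + 17241) - 1/2*(-140)) = sqrt(-6464/28090 + 70) = sqrt(-6464*1/28090 + 70) = sqrt(-3232/14045 + 70) = sqrt(979918/14045) = sqrt(4899590)/265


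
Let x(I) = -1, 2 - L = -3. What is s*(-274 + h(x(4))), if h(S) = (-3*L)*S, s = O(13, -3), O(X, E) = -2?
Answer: 518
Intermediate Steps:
s = -2
L = 5 (L = 2 - 1*(-3) = 2 + 3 = 5)
h(S) = -15*S (h(S) = (-3*5)*S = -15*S)
s*(-274 + h(x(4))) = -2*(-274 - 15*(-1)) = -2*(-274 + 15) = -2*(-259) = 518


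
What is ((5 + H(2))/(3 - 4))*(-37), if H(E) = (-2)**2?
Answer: 333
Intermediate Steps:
H(E) = 4
((5 + H(2))/(3 - 4))*(-37) = ((5 + 4)/(3 - 4))*(-37) = (9/(-1))*(-37) = (9*(-1))*(-37) = -9*(-37) = 333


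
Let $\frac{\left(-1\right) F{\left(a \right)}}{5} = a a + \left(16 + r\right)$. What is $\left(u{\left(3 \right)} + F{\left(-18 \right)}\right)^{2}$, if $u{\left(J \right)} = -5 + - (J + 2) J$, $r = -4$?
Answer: $2890000$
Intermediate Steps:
$F{\left(a \right)} = -60 - 5 a^{2}$ ($F{\left(a \right)} = - 5 \left(a a + \left(16 - 4\right)\right) = - 5 \left(a^{2} + 12\right) = - 5 \left(12 + a^{2}\right) = -60 - 5 a^{2}$)
$u{\left(J \right)} = -5 + J \left(-2 - J\right)$ ($u{\left(J \right)} = -5 + - (2 + J) J = -5 + \left(-2 - J\right) J = -5 + J \left(-2 - J\right)$)
$\left(u{\left(3 \right)} + F{\left(-18 \right)}\right)^{2} = \left(\left(-5 - 3^{2} - 6\right) - \left(60 + 5 \left(-18\right)^{2}\right)\right)^{2} = \left(\left(-5 - 9 - 6\right) - 1680\right)^{2} = \left(-20 - 1680\right)^{2} = \left(-1700\right)^{2} = 2890000$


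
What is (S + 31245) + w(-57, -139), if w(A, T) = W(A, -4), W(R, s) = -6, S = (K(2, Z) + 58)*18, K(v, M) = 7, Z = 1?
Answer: 32409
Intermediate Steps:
S = 1170 (S = (7 + 58)*18 = 65*18 = 1170)
w(A, T) = -6
(S + 31245) + w(-57, -139) = (1170 + 31245) - 6 = 32415 - 6 = 32409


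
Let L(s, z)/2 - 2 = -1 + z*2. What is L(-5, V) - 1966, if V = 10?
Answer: -1924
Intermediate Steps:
L(s, z) = 2 + 4*z (L(s, z) = 4 + 2*(-1 + z*2) = 4 + 2*(-1 + 2*z) = 4 + (-2 + 4*z) = 2 + 4*z)
L(-5, V) - 1966 = (2 + 4*10) - 1966 = (2 + 40) - 1966 = 42 - 1966 = -1924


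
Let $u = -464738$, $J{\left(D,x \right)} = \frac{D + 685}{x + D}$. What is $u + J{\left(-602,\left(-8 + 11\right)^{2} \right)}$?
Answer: $- \frac{275589717}{593} \approx -4.6474 \cdot 10^{5}$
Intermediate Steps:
$J{\left(D,x \right)} = \frac{685 + D}{D + x}$
$u + J{\left(-602,\left(-8 + 11\right)^{2} \right)} = -464738 + \frac{685 - 602}{-602 + \left(-8 + 11\right)^{2}} = -464738 + \frac{1}{-602 + 3^{2}} \cdot 83 = -464738 + \frac{1}{-602 + 9} \cdot 83 = -464738 + \frac{1}{-593} \cdot 83 = -464738 - \frac{83}{593} = - \frac{275589717}{593}$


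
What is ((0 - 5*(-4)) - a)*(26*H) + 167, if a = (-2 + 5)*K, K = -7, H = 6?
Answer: 6563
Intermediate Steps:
a = -21 (a = (-2 + 5)*(-7) = 3*(-7) = -21)
((0 - 5*(-4)) - a)*(26*H) + 167 = ((0 - 5*(-4)) - 1*(-21))*(26*6) + 167 = ((0 + 20) + 21)*156 + 167 = (20 + 21)*156 + 167 = 41*156 + 167 = 6396 + 167 = 6563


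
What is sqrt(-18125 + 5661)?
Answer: 4*I*sqrt(779) ≈ 111.64*I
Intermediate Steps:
sqrt(-18125 + 5661) = sqrt(-12464) = 4*I*sqrt(779)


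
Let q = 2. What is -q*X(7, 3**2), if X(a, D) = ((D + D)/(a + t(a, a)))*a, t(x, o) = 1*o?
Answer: -18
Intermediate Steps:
t(x, o) = o
X(a, D) = D (X(a, D) = ((D + D)/(a + a))*a = ((2*D)/((2*a)))*a = ((2*D)*(1/(2*a)))*a = (D/a)*a = D)
-q*X(7, 3**2) = -2*3**2 = -2*9 = -1*18 = -18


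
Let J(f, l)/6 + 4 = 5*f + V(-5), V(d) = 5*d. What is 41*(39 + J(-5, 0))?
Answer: -11685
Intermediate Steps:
J(f, l) = -174 + 30*f (J(f, l) = -24 + 6*(5*f + 5*(-5)) = -24 + 6*(5*f - 25) = -24 + 6*(-25 + 5*f) = -24 + (-150 + 30*f) = -174 + 30*f)
41*(39 + J(-5, 0)) = 41*(39 + (-174 + 30*(-5))) = 41*(39 + (-174 - 150)) = 41*(39 - 324) = 41*(-285) = -11685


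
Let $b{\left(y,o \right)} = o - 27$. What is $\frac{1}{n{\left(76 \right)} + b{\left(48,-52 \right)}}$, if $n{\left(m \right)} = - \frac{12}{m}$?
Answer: $- \frac{19}{1504} \approx -0.012633$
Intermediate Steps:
$b{\left(y,o \right)} = -27 + o$
$\frac{1}{n{\left(76 \right)} + b{\left(48,-52 \right)}} = \frac{1}{- \frac{12}{76} - 79} = \frac{1}{\left(-12\right) \frac{1}{76} - 79} = \frac{1}{- \frac{3}{19} - 79} = \frac{1}{- \frac{1504}{19}} = - \frac{19}{1504}$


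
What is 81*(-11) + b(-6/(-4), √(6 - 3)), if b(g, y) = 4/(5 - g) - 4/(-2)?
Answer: -6215/7 ≈ -887.86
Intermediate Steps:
b(g, y) = 2 + 4/(5 - g) (b(g, y) = 4/(5 - g) - 4*(-½) = 4/(5 - g) + 2 = 2 + 4/(5 - g))
81*(-11) + b(-6/(-4), √(6 - 3)) = 81*(-11) + 2*(-7 - 6/(-4))/(-5 - 6/(-4)) = -891 + 2*(-7 - 6*(-¼))/(-5 - 6*(-¼)) = -891 + 2*(-7 + 3/2)/(-5 + 3/2) = -891 + 2*(-11/2)/(-7/2) = -891 + 2*(-2/7)*(-11/2) = -891 + 22/7 = -6215/7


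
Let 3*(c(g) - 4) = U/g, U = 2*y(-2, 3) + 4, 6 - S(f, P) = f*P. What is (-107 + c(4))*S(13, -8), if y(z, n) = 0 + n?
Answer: -33715/3 ≈ -11238.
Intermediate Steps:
y(z, n) = n
S(f, P) = 6 - P*f (S(f, P) = 6 - f*P = 6 - P*f)
U = 10 (U = 2*3 + 4 = 6 + 4 = 10)
c(g) = 4 + 10/(3*g) (c(g) = 4 + (10/g)/3 = 4 + 10/(3*g))
(-107 + c(4))*S(13, -8) = (-107 + (4 + (10/3)/4))*(6 - 1*(-8)*13) = (-107 + (4 + (10/3)*(1/4)))*(6 + 104) = (-107 + (4 + 5/6))*110 = (-107 + 29/6)*110 = -613/6*110 = -33715/3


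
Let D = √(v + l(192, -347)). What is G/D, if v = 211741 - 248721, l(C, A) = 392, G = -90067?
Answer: 90067*I*√9147/18294 ≈ 470.86*I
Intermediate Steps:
v = -36980
D = 2*I*√9147 (D = √(-36980 + 392) = √(-36588) = 2*I*√9147 ≈ 191.28*I)
G/D = -90067*(-I*√9147/18294) = -(-90067)*I*√9147/18294 = 90067*I*√9147/18294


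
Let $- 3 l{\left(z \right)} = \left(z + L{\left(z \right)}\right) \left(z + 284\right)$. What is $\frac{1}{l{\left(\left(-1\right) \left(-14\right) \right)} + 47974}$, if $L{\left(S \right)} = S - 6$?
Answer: $\frac{3}{137366} \approx 2.1839 \cdot 10^{-5}$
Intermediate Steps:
$L{\left(S \right)} = -6 + S$
$l{\left(z \right)} = - \frac{\left(-6 + 2 z\right) \left(284 + z\right)}{3}$ ($l{\left(z \right)} = - \frac{\left(z + \left(-6 + z\right)\right) \left(z + 284\right)}{3} = - \frac{\left(-6 + 2 z\right) \left(284 + z\right)}{3}$)
$\frac{1}{l{\left(\left(-1\right) \left(-14\right) \right)} + 47974} = \frac{1}{\left(568 - \frac{562 \left(\left(-1\right) \left(-14\right)\right)}{3} - \frac{2 \left(\left(-1\right) \left(-14\right)\right)^{2}}{3}\right) + 47974} = \frac{1}{\left(568 - \frac{7868}{3} - \frac{2 \cdot 14^{2}}{3}\right) + 47974} = \frac{1}{\left(568 - \frac{7868}{3} - \frac{392}{3}\right) + 47974} = \frac{1}{- \frac{6556}{3} + 47974} = \frac{1}{\frac{137366}{3}} = \frac{3}{137366}$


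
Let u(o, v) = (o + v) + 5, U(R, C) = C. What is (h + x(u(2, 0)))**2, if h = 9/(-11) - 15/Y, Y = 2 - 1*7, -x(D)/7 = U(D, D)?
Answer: 265225/121 ≈ 2191.9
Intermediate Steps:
u(o, v) = 5 + o + v
x(D) = -7*D
Y = -5 (Y = 2 - 7 = -5)
h = 24/11 (h = 9/(-11) - 15/(-5) = 9*(-1/11) - 15*(-1/5) = -9/11 + 3 = 24/11 ≈ 2.1818)
(h + x(u(2, 0)))**2 = (24/11 - 7*(5 + 2 + 0))**2 = (24/11 - 7*7)**2 = (24/11 - 49)**2 = (-515/11)**2 = 265225/121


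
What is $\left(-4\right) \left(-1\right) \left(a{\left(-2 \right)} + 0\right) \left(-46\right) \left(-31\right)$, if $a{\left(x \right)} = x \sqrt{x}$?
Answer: $- 11408 i \sqrt{2} \approx - 16133.0 i$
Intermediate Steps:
$a{\left(x \right)} = x^{\frac{3}{2}}$
$\left(-4\right) \left(-1\right) \left(a{\left(-2 \right)} + 0\right) \left(-46\right) \left(-31\right) = \left(-4\right) \left(-1\right) \left(\left(-2\right)^{\frac{3}{2}} + 0\right) \left(-46\right) \left(-31\right) = 4 \left(- 2 i \sqrt{2} + 0\right) \left(-46\right) \left(-31\right) = 4 \left(- 2 i \sqrt{2}\right) \left(-46\right) \left(-31\right) = - 8 i \sqrt{2} \left(-46\right) \left(-31\right) = 368 i \sqrt{2} \left(-31\right) = - 11408 i \sqrt{2}$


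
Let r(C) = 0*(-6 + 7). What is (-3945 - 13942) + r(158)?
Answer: -17887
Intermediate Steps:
r(C) = 0 (r(C) = 0*1 = 0)
(-3945 - 13942) + r(158) = (-3945 - 13942) + 0 = -17887 + 0 = -17887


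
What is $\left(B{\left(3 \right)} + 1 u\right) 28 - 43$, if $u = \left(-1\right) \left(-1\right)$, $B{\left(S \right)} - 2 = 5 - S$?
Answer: $97$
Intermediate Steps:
$B{\left(S \right)} = 7 - S$ ($B{\left(S \right)} = 2 - \left(-5 + S\right) = 7 - S$)
$u = 1$
$\left(B{\left(3 \right)} + 1 u\right) 28 - 43 = \left(\left(7 - 3\right) + 1 \cdot 1\right) 28 - 43 = \left(\left(7 - 3\right) + 1\right) 28 - 43 = \left(4 + 1\right) 28 - 43 = 5 \cdot 28 - 43 = 140 - 43 = 97$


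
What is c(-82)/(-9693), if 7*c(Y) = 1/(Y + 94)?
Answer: -1/814212 ≈ -1.2282e-6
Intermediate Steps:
c(Y) = 1/(7*(94 + Y)) (c(Y) = 1/(7*(Y + 94)) = 1/(7*(94 + Y)))
c(-82)/(-9693) = (1/(7*(94 - 82)))/(-9693) = ((1/7)/12)*(-1/9693) = ((1/7)*(1/12))*(-1/9693) = (1/84)*(-1/9693) = -1/814212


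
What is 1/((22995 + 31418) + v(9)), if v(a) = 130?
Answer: 1/54543 ≈ 1.8334e-5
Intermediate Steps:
1/((22995 + 31418) + v(9)) = 1/((22995 + 31418) + 130) = 1/(54413 + 130) = 1/54543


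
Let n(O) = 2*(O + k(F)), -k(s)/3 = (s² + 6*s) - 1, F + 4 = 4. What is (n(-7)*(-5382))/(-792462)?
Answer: -7176/132077 ≈ -0.054332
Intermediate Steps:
F = 0 (F = -4 + 4 = 0)
k(s) = 3 - 18*s - 3*s² (k(s) = -3*((s² + 6*s) - 1) = -3*(-1 + s² + 6*s) = 3 - 18*s - 3*s²)
n(O) = 6 + 2*O (n(O) = 2*(O + (3 - 18*0 - 3*0²)) = 2*(O + (3 + 0 - 3*0)) = 2*(O + (3 + 0 + 0)) = 2*(O + 3) = 2*(3 + O) = 6 + 2*O)
(n(-7)*(-5382))/(-792462) = ((6 + 2*(-7))*(-5382))/(-792462) = ((6 - 14)*(-5382))*(-1/792462) = -8*(-5382)*(-1/792462) = 43056*(-1/792462) = -7176/132077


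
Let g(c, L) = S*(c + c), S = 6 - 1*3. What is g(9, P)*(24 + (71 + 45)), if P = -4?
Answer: 7560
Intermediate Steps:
S = 3 (S = 6 - 3 = 3)
g(c, L) = 6*c (g(c, L) = 3*(c + c) = 3*(2*c) = 6*c)
g(9, P)*(24 + (71 + 45)) = (6*9)*(24 + (71 + 45)) = 54*(24 + 116) = 54*140 = 7560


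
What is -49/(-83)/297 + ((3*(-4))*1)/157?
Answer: -288119/3870207 ≈ -0.074445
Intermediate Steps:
-49/(-83)/297 + ((3*(-4))*1)/157 = -49*(-1/83)*(1/297) - 12*1*(1/157) = (49/83)*(1/297) - 12*1/157 = 49/24651 - 12/157 = -288119/3870207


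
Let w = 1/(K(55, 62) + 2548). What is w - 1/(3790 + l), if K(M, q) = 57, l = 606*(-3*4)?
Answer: 6087/9070610 ≈ 0.00067107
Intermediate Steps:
l = -7272 (l = 606*(-12) = -7272)
w = 1/2605 (w = 1/(57 + 2548) = 1/2605 ≈ 0.00038388)
w - 1/(3790 + l) = 1/2605 - 1/(3790 - 7272) = 1/2605 - 1/(-3482) = 1/2605 - 1*(-1/3482) = 1/2605 + 1/3482 = 6087/9070610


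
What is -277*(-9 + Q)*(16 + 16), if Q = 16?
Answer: -62048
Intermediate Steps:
-277*(-9 + Q)*(16 + 16) = -277*(-9 + 16)*(16 + 16) = -1939*32 = -277*224 = -62048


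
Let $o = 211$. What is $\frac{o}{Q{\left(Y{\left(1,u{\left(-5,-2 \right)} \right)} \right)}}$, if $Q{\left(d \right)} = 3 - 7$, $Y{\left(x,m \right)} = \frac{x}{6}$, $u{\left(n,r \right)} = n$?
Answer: $- \frac{211}{4} \approx -52.75$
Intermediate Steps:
$Y{\left(x,m \right)} = \frac{x}{6}$ ($Y{\left(x,m \right)} = x \frac{1}{6} = \frac{x}{6}$)
$Q{\left(d \right)} = -4$
$\frac{o}{Q{\left(Y{\left(1,u{\left(-5,-2 \right)} \right)} \right)}} = \frac{211}{-4} = 211 \left(- \frac{1}{4}\right) = - \frac{211}{4}$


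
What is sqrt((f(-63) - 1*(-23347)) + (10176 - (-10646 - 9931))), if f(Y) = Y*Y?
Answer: sqrt(58069) ≈ 240.98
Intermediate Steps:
f(Y) = Y**2
sqrt((f(-63) - 1*(-23347)) + (10176 - (-10646 - 9931))) = sqrt(((-63)**2 - 1*(-23347)) + (10176 - (-10646 - 9931))) = sqrt((3969 + 23347) + (10176 - 1*(-20577))) = sqrt(27316 + (10176 + 20577)) = sqrt(27316 + 30753) = sqrt(58069)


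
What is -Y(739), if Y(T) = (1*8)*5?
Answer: -40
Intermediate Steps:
Y(T) = 40 (Y(T) = 8*5 = 40)
-Y(739) = -1*40 = -40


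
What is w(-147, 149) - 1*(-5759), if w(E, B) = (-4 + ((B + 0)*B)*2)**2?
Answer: 1971188163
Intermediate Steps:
w(E, B) = (-4 + 2*B**2)**2 (w(E, B) = (-4 + (B*B)*2)**2 = (-4 + B**2*2)**2 = (-4 + 2*B**2)**2)
w(-147, 149) - 1*(-5759) = 4*(-2 + 149**2)**2 - 1*(-5759) = 4*(-2 + 22201)**2 + 5759 = 4*22199**2 + 5759 = 4*492795601 + 5759 = 1971182404 + 5759 = 1971188163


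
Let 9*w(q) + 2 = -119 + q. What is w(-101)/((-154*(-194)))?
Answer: -37/44814 ≈ -0.00082564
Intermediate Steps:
w(q) = -121/9 + q/9 (w(q) = -2/9 + (-119 + q)/9 = -2/9 + (-119/9 + q/9) = -121/9 + q/9)
w(-101)/((-154*(-194))) = (-121/9 + (1/9)*(-101))/((-154*(-194))) = (-121/9 - 101/9)/29876 = -74/3*1/29876 = -37/44814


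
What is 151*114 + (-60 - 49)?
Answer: 17105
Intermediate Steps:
151*114 + (-60 - 49) = 17214 - 109 = 17105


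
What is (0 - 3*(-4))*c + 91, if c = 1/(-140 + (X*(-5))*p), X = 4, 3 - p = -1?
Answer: 5002/55 ≈ 90.945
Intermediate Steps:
p = 4 (p = 3 - 1*(-1) = 3 + 1 = 4)
c = -1/220 (c = 1/(-140 + (4*(-5))*4) = 1/(-140 - 20*4) = 1/(-140 - 80) = 1/(-220) = -1/220 ≈ -0.0045455)
(0 - 3*(-4))*c + 91 = (0 - 3*(-4))*(-1/220) + 91 = (0 + 12)*(-1/220) + 91 = 12*(-1/220) + 91 = -3/55 + 91 = 5002/55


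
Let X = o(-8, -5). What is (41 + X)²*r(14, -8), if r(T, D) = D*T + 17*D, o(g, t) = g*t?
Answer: -1627128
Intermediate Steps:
r(T, D) = 17*D + D*T
X = 40 (X = -8*(-5) = 40)
(41 + X)²*r(14, -8) = (41 + 40)²*(-8*(17 + 14)) = 81²*(-8*31) = 6561*(-248) = -1627128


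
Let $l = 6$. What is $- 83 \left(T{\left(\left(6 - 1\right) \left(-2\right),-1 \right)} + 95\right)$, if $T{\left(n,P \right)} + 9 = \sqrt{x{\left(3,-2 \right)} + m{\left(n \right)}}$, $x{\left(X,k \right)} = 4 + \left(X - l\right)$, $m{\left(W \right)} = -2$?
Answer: $-7138 - 83 i \approx -7138.0 - 83.0 i$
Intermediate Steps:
$x{\left(X,k \right)} = -2 + X$ ($x{\left(X,k \right)} = 4 + \left(X - 6\right) = 4 + \left(-6 + X\right) = -2 + X$)
$T{\left(n,P \right)} = -9 + i$ ($T{\left(n,P \right)} = -9 + \sqrt{\left(-2 + 3\right) - 2} = -9 + \sqrt{1 - 2} = -9 + \sqrt{-1} = -9 + i$)
$- 83 \left(T{\left(\left(6 - 1\right) \left(-2\right),-1 \right)} + 95\right) = - 83 \left(\left(-9 + i\right) + 95\right) = - 83 \left(86 + i\right) = -7138 - 83 i$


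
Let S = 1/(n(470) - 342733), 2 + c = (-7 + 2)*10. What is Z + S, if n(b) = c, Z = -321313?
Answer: -110141276706/342785 ≈ -3.2131e+5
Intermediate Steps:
c = -52 (c = -2 + (-7 + 2)*10 = -2 - 5*10 = -2 - 50 = -52)
n(b) = -52
S = -1/342785 (S = 1/(-52 - 342733) = 1/(-342785) = -1/342785 ≈ -2.9173e-6)
Z + S = -321313 - 1/342785 = -110141276706/342785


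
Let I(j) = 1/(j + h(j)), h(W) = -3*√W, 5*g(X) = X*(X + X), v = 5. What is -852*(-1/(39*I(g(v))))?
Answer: 2840/13 - 852*√10/13 ≈ 11.211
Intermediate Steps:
g(X) = 2*X²/5 (g(X) = (X*(X + X))/5 = (X*(2*X))/5 = (2*X²)/5 = 2*X²/5)
I(j) = 1/(j - 3*√j)
-852*(-1/(39*I(g(v)))) = -(-2840/13 + 852*√10/13) = -852*(-10/39 + √10/13) = 2840/13 - 852*√10/13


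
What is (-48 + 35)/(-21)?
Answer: 13/21 ≈ 0.61905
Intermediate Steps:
(-48 + 35)/(-21) = -1/21*(-13) = 13/21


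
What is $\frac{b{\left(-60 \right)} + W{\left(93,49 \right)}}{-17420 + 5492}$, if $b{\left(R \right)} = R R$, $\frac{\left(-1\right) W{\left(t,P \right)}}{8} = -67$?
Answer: $- \frac{517}{1491} \approx -0.34675$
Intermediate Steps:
$W{\left(t,P \right)} = 536$ ($W{\left(t,P \right)} = \left(-8\right) \left(-67\right) = 536$)
$b{\left(R \right)} = R^{2}$
$\frac{b{\left(-60 \right)} + W{\left(93,49 \right)}}{-17420 + 5492} = \frac{\left(-60\right)^{2} + 536}{-17420 + 5492} = \frac{3600 + 536}{-11928} = 4136 \left(- \frac{1}{11928}\right) = - \frac{517}{1491}$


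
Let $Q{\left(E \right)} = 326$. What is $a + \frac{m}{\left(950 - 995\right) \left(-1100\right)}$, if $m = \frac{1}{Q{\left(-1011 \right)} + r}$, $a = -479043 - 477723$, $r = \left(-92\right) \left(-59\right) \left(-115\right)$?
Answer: $- \frac{29547568056798001}{30882753000} \approx -9.5677 \cdot 10^{5}$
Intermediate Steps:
$r = -624220$ ($r = 5428 \left(-115\right) = -624220$)
$a = -956766$
$m = - \frac{1}{623894}$ ($m = \frac{1}{326 - 624220} = \frac{1}{-623894} = - \frac{1}{623894} \approx -1.6028 \cdot 10^{-6}$)
$a + \frac{m}{\left(950 - 995\right) \left(-1100\right)} = -956766 - \frac{1}{623894 \left(950 - 995\right) \left(-1100\right)} = -956766 - \frac{1}{623894 \left(\left(-45\right) \left(-1100\right)\right)} = -956766 - \frac{1}{623894 \cdot 49500} = -956766 - \frac{1}{30882753000} = - \frac{29547568056798001}{30882753000}$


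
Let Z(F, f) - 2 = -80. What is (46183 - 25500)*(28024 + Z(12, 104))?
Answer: 578007118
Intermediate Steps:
Z(F, f) = -78 (Z(F, f) = 2 - 80 = -78)
(46183 - 25500)*(28024 + Z(12, 104)) = (46183 - 25500)*(28024 - 78) = 20683*27946 = 578007118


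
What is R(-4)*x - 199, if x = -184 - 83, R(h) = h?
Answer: 869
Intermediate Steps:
x = -267
R(-4)*x - 199 = -4*(-267) - 199 = 1068 - 199 = 869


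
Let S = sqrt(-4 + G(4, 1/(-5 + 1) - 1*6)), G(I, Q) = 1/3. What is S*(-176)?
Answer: -176*I*sqrt(33)/3 ≈ -337.01*I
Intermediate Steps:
G(I, Q) = 1/3
S = I*sqrt(33)/3 (S = sqrt(-4 + 1/3) = sqrt(-11/3) = I*sqrt(33)/3 ≈ 1.9149*I)
S*(-176) = (I*sqrt(33)/3)*(-176) = -176*I*sqrt(33)/3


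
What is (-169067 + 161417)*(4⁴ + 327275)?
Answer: -2505612150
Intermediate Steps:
(-169067 + 161417)*(4⁴ + 327275) = -7650*(256 + 327275) = -7650*327531 = -2505612150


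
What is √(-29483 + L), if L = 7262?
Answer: 3*I*√2469 ≈ 149.07*I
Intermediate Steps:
√(-29483 + L) = √(-29483 + 7262) = √(-22221) = 3*I*√2469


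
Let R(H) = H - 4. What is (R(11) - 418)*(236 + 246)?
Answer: -198102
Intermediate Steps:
R(H) = -4 + H
(R(11) - 418)*(236 + 246) = ((-4 + 11) - 418)*(236 + 246) = (7 - 418)*482 = -411*482 = -198102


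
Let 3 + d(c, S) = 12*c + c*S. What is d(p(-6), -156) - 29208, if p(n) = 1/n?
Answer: -29187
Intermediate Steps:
d(c, S) = -3 + 12*c + S*c (d(c, S) = -3 + (12*c + c*S) = -3 + (12*c + S*c) = -3 + 12*c + S*c)
d(p(-6), -156) - 29208 = (-3 + 12/(-6) - 156/(-6)) - 29208 = (-3 + 12*(-1/6) - 156*(-1/6)) - 29208 = (-3 - 2 + 26) - 29208 = 21 - 29208 = -29187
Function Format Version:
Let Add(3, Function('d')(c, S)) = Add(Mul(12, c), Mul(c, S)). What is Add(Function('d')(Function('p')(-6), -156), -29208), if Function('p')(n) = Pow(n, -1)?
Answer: -29187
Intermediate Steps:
Function('d')(c, S) = Add(-3, Mul(12, c), Mul(S, c)) (Function('d')(c, S) = Add(-3, Add(Mul(12, c), Mul(c, S))) = Add(-3, Add(Mul(12, c), Mul(S, c))) = Add(-3, Mul(12, c), Mul(S, c)))
Add(Function('d')(Function('p')(-6), -156), -29208) = Add(Add(-3, Mul(12, Pow(-6, -1)), Mul(-156, Pow(-6, -1))), -29208) = Add(Add(-3, Mul(12, Rational(-1, 6)), Mul(-156, Rational(-1, 6))), -29208) = Add(Add(-3, -2, 26), -29208) = Add(21, -29208) = -29187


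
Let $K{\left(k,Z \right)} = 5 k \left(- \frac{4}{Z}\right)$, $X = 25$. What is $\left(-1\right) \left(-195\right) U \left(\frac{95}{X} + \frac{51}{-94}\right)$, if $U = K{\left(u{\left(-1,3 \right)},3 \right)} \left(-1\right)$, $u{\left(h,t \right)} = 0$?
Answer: $0$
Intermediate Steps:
$K{\left(k,Z \right)} = - \frac{20 k}{Z}$
$U = 0$ ($U = \left(-20\right) 0 \cdot \frac{1}{3} \left(-1\right) = 0 \left(-1\right) = 0$)
$\left(-1\right) \left(-195\right) U \left(\frac{95}{X} + \frac{51}{-94}\right) = \left(-1\right) \left(-195\right) 0 \left(\frac{95}{25} + \frac{51}{-94}\right) = 195 \cdot 0 \left(95 \cdot \frac{1}{25} + 51 \left(- \frac{1}{94}\right)\right) = 0 \left(\frac{19}{5} - \frac{51}{94}\right) = 0 \cdot \frac{1531}{470} = 0$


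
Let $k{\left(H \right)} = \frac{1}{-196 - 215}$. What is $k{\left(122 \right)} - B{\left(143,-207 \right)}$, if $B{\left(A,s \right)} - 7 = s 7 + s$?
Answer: $\frac{677738}{411} \approx 1649.0$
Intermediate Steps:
$k{\left(H \right)} = - \frac{1}{411}$ ($k{\left(H \right)} = \frac{1}{-411} = - \frac{1}{411}$)
$B{\left(A,s \right)} = 7 + 8 s$ ($B{\left(A,s \right)} = 7 + \left(s 7 + s\right) = 7 + \left(7 s + s\right) = 7 + 8 s$)
$k{\left(122 \right)} - B{\left(143,-207 \right)} = - \frac{1}{411} - \left(7 + 8 \left(-207\right)\right) = - \frac{1}{411} - \left(7 - 1656\right) = - \frac{1}{411} - -1649 = - \frac{1}{411} + 1649 = \frac{677738}{411}$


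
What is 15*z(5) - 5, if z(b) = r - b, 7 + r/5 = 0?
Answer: -605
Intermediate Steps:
r = -35 (r = -35 + 5*0 = -35 + 0 = -35)
z(b) = -35 - b
15*z(5) - 5 = 15*(-35 - 1*5) - 5 = 15*(-35 - 5) - 5 = 15*(-40) - 5 = -600 - 5 = -605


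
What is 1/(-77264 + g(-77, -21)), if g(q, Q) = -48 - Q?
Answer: -1/77291 ≈ -1.2938e-5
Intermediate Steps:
1/(-77264 + g(-77, -21)) = 1/(-77264 + (-48 - 1*(-21))) = 1/(-77264 + (-48 + 21)) = 1/(-77264 - 27) = 1/(-77291) = -1/77291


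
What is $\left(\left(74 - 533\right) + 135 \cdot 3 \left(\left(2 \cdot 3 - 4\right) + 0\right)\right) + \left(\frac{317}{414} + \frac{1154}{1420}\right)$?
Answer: $\frac{25909222}{73485} \approx 352.58$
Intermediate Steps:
$\left(\left(74 - 533\right) + 135 \cdot 3 \left(\left(2 \cdot 3 - 4\right) + 0\right)\right) + \left(\frac{317}{414} + \frac{1154}{1420}\right) = \left(-459 + 135 \cdot 3 \left(\left(6 - 4\right) + 0\right)\right) + \left(317 \cdot \frac{1}{414} + 1154 \cdot \frac{1}{1420}\right) = \left(-459 + 135 \cdot 3 \left(2 + 0\right)\right) + \left(\frac{317}{414} + \frac{577}{710}\right) = \left(-459 + 135 \cdot 3 \cdot 2\right) + \frac{115987}{73485} = \left(-459 + 135 \cdot 6\right) + \frac{115987}{73485} = \left(-459 + 810\right) + \frac{115987}{73485} = 351 + \frac{115987}{73485} = \frac{25909222}{73485}$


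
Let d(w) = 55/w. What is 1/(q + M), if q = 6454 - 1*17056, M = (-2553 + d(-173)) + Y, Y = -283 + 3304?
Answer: -173/1753237 ≈ -9.8675e-5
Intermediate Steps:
Y = 3021
M = 80909/173 (M = (-2553 + 55/(-173)) + 3021 = (-2553 + 55*(-1/173)) + 3021 = (-2553 - 55/173) + 3021 = -441724/173 + 3021 = 80909/173 ≈ 467.68)
q = -10602 (q = 6454 - 17056 = -10602)
1/(q + M) = 1/(-10602 + 80909/173) = 1/(-1753237/173) = -173/1753237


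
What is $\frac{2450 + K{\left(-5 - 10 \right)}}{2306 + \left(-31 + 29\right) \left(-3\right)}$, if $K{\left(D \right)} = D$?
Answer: $\frac{2435}{2312} \approx 1.0532$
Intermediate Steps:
$\frac{2450 + K{\left(-5 - 10 \right)}}{2306 + \left(-31 + 29\right) \left(-3\right)} = \frac{2450 - 15}{2306 + \left(-31 + 29\right) \left(-3\right)} = \frac{2450 - 15}{2306 - -6} = \frac{2435}{2306 + 6} = \frac{2435}{2312}$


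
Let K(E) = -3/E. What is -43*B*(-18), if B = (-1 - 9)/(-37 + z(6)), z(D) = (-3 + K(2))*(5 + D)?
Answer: 15480/173 ≈ 89.480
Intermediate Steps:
z(D) = -45/2 - 9*D/2 (z(D) = (-3 - 3/2)*(5 + D) = -9*(5 + D)/2 = -45/2 - 9*D/2)
B = 20/173 (B = (-1 - 9)/(-37 + (-45/2 - 9/2*6)) = -10/(-37 + (-45/2 - 27)) = -10/(-37 - 99/2) = -10/(-173/2) = -10*(-2/173) = 20/173 ≈ 0.11561)
-43*B*(-18) = -43*20/173*(-18) = -860/173*(-18) = 15480/173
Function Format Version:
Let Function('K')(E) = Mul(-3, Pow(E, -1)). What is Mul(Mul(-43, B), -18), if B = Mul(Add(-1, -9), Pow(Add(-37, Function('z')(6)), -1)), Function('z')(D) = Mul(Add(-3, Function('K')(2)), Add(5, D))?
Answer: Rational(15480, 173) ≈ 89.480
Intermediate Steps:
Function('z')(D) = Add(Rational(-45, 2), Mul(Rational(-9, 2), D)) (Function('z')(D) = Mul(Add(-3, Mul(-3, Pow(2, -1))), Add(5, D)) = Mul(Add(-3, Mul(-3, Rational(1, 2))), Add(5, D)) = Mul(Add(-3, Rational(-3, 2)), Add(5, D)) = Mul(Rational(-9, 2), Add(5, D)) = Add(Rational(-45, 2), Mul(Rational(-9, 2), D)))
B = Rational(20, 173) (B = Mul(Add(-1, -9), Pow(Add(-37, Add(Rational(-45, 2), Mul(Rational(-9, 2), 6))), -1)) = Mul(-10, Pow(Add(-37, Add(Rational(-45, 2), -27)), -1)) = Mul(-10, Pow(Add(-37, Rational(-99, 2)), -1)) = Mul(-10, Pow(Rational(-173, 2), -1)) = Mul(-10, Rational(-2, 173)) = Rational(20, 173) ≈ 0.11561)
Mul(Mul(-43, B), -18) = Mul(Mul(-43, Rational(20, 173)), -18) = Mul(Rational(-860, 173), -18) = Rational(15480, 173)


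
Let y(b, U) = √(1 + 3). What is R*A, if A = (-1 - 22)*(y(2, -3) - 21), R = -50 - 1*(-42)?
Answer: -3496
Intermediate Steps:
y(b, U) = 2 (y(b, U) = √4 = 2)
R = -8 (R = -50 + 42 = -8)
A = 437 (A = (-1 - 22)*(2 - 21) = -23*(-19) = 437)
R*A = -8*437 = -3496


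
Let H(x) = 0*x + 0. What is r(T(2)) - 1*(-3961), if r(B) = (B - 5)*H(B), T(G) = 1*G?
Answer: 3961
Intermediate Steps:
T(G) = G
H(x) = 0 (H(x) = 0 + 0 = 0)
r(B) = 0 (r(B) = (B - 5)*0 = (-5 + B)*0 = 0)
r(T(2)) - 1*(-3961) = 0 - 1*(-3961) = 0 + 3961 = 3961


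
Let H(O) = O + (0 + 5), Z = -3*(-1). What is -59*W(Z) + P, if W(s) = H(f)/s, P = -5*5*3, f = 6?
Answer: -874/3 ≈ -291.33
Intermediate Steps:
Z = 3
H(O) = 5 + O (H(O) = O + 5 = 5 + O)
P = -75 (P = -25*3 = -75)
W(s) = 11/s (W(s) = (5 + 6)/s = 11/s)
-59*W(Z) + P = -649/3 - 75 = -874/3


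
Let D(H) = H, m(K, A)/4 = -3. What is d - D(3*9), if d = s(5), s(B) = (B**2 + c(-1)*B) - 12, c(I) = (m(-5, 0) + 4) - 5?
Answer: -79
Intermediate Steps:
m(K, A) = -12 (m(K, A) = 4*(-3) = -12)
c(I) = -13 (c(I) = (-12 + 4) - 5 = -8 - 5 = -13)
s(B) = -12 + B**2 - 13*B (s(B) = (B**2 - 13*B) - 12 = -12 + B**2 - 13*B)
d = -52 (d = -12 + 5**2 - 13*5 = -12 + 25 - 65 = -52)
d - D(3*9) = -52 - 3*9 = -52 - 1*27 = -52 - 27 = -79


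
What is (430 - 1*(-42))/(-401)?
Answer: -472/401 ≈ -1.1771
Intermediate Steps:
(430 - 1*(-42))/(-401) = (430 + 42)*(-1/401) = 472*(-1/401) = -472/401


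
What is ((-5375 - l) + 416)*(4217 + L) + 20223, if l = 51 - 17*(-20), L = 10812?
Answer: -80384927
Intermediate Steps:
l = 391 (l = 51 + 340 = 391)
((-5375 - l) + 416)*(4217 + L) + 20223 = ((-5375 - 1*391) + 416)*(4217 + 10812) + 20223 = ((-5375 - 391) + 416)*15029 + 20223 = (-5766 + 416)*15029 + 20223 = -5350*15029 + 20223 = -80405150 + 20223 = -80384927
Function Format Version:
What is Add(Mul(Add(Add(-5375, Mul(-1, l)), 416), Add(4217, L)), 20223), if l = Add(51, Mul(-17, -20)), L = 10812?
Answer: -80384927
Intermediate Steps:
l = 391 (l = Add(51, 340) = 391)
Add(Mul(Add(Add(-5375, Mul(-1, l)), 416), Add(4217, L)), 20223) = Add(Mul(Add(Add(-5375, Mul(-1, 391)), 416), Add(4217, 10812)), 20223) = Add(Mul(Add(Add(-5375, -391), 416), 15029), 20223) = Add(Mul(Add(-5766, 416), 15029), 20223) = Add(Mul(-5350, 15029), 20223) = Add(-80405150, 20223) = -80384927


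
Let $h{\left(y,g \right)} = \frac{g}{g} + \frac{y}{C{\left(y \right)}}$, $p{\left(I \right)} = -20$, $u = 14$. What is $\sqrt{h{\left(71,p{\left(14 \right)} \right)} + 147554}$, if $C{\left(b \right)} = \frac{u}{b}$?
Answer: $\frac{\sqrt{28991354}}{14} \approx 384.6$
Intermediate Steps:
$C{\left(b \right)} = \frac{14}{b}$
$h{\left(y,g \right)} = 1 + \frac{y^{2}}{14}$ ($h{\left(y,g \right)} = \frac{g}{g} + \frac{y}{14 \frac{1}{y}} = 1 + y \frac{y}{14} = 1 + \frac{y^{2}}{14}$)
$\sqrt{h{\left(71,p{\left(14 \right)} \right)} + 147554} = \sqrt{\left(1 + \frac{71^{2}}{14}\right) + 147554} = \sqrt{\left(1 + \frac{1}{14} \cdot 5041\right) + 147554} = \sqrt{\left(1 + \frac{5041}{14}\right) + 147554} = \sqrt{\frac{5055}{14} + 147554} = \sqrt{\frac{2070811}{14}} = \frac{\sqrt{28991354}}{14}$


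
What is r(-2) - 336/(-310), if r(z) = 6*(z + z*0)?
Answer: -1692/155 ≈ -10.916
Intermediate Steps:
r(z) = 6*z (r(z) = 6*(z + 0) = 6*z)
r(-2) - 336/(-310) = 6*(-2) - 336/(-310) = -12 - 336*(-1)/310 = -12 - 1*(-168/155) = -12 + 168/155 = -1692/155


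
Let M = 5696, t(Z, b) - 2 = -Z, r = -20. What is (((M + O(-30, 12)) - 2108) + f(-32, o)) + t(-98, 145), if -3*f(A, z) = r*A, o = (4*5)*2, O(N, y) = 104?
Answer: 10736/3 ≈ 3578.7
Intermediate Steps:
t(Z, b) = 2 - Z
o = 40 (o = 20*2 = 40)
f(A, z) = 20*A/3 (f(A, z) = -(-20)*A/3 = 20*A/3)
(((M + O(-30, 12)) - 2108) + f(-32, o)) + t(-98, 145) = (((5696 + 104) - 2108) + (20/3)*(-32)) + (2 - 1*(-98)) = ((5800 - 2108) - 640/3) + (2 + 98) = (3692 - 640/3) + 100 = 10436/3 + 100 = 10736/3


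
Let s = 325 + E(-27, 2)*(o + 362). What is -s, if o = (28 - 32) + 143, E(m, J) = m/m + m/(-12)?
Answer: -7813/4 ≈ -1953.3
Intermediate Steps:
E(m, J) = 1 - m/12 (E(m, J) = 1 + m*(-1/12) = 1 - m/12)
o = 139 (o = -4 + 143 = 139)
s = 7813/4 (s = 325 + (1 - 1/12*(-27))*(139 + 362) = 325 + (1 + 9/4)*501 = 325 + (13/4)*501 = 325 + 6513/4 = 7813/4 ≈ 1953.3)
-s = -1*7813/4 = -7813/4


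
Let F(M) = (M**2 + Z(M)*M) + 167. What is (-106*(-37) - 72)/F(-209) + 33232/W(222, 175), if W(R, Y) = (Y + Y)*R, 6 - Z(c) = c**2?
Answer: 76275122534/178164604275 ≈ 0.42812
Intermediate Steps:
Z(c) = 6 - c**2
W(R, Y) = 2*R*Y (W(R, Y) = (2*Y)*R = 2*R*Y)
F(M) = 167 + M**2 + M*(6 - M**2) (F(M) = (M**2 + (6 - M**2)*M) + 167 = (M**2 + M*(6 - M**2)) + 167 = 167 + M**2 + M*(6 - M**2))
(-106*(-37) - 72)/F(-209) + 33232/W(222, 175) = (-106*(-37) - 72)/(167 + (-209)**2 - 1*(-209)*(-6 + (-209)**2)) + 33232/((2*222*175)) = (3922 - 72)/(167 + 43681 - 1*(-209)*(-6 + 43681)) + 33232/77700 = 3850/(167 + 43681 - 1*(-209)*43675) + 33232*(1/77700) = 3850/(167 + 43681 + 9128075) + 8308/19425 = 3850/9171923 + 8308/19425 = 76275122534/178164604275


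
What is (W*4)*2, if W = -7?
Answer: -56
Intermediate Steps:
(W*4)*2 = -7*4*2 = -28*2 = -56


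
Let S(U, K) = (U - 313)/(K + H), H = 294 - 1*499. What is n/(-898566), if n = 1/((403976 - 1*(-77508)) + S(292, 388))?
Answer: -61/26391347978622 ≈ -2.3114e-12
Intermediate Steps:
H = -205 (H = 294 - 499 = -205)
S(U, K) = (-313 + U)/(-205 + K) (S(U, K) = (U - 313)/(K - 205) = (-313 + U)/(-205 + K))
n = 61/29370517 (n = 1/((403976 - 1*(-77508)) + (-313 + 292)/(-205 + 388)) = 1/((403976 + 77508) - 21/183) = 1/(481484 + (1/183)*(-21)) = 1/(481484 - 7/61) = 1/(29370517/61) = 61/29370517 ≈ 2.0769e-6)
n/(-898566) = (61/29370517)/(-898566) = (61/29370517)*(-1/898566) = -61/26391347978622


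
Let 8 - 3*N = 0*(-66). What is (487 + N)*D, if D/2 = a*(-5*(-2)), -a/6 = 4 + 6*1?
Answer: -587600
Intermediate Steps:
a = -60 (a = -6*(4 + 6*1) = -6*(4 + 6) = -6*10 = -60)
N = 8/3 (N = 8/3 - 0*(-66) = 8/3 - 1/3*0 = 8/3 + 0 = 8/3 ≈ 2.6667)
D = -1200 (D = 2*(-(-300)*(-2)) = 2*(-60*10) = 2*(-600) = -1200)
(487 + N)*D = (487 + 8/3)*(-1200) = (1469/3)*(-1200) = -587600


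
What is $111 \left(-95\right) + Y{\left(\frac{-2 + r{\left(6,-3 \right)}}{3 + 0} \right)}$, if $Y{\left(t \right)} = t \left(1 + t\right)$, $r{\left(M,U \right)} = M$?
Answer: $- \frac{94877}{9} \approx -10542.0$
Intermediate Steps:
$111 \left(-95\right) + Y{\left(\frac{-2 + r{\left(6,-3 \right)}}{3 + 0} \right)} = 111 \left(-95\right) + \frac{-2 + 6}{3 + 0} \left(1 + \frac{-2 + 6}{3 + 0}\right) = -10545 + \frac{4}{3} \left(1 + \frac{4}{3}\right) = -10545 + 4 \cdot \frac{1}{3} \left(1 + 4 \cdot \frac{1}{3}\right) = -10545 + \frac{4 \left(1 + \frac{4}{3}\right)}{3} = -10545 + \frac{4}{3} \cdot \frac{7}{3} = -10545 + \frac{28}{9} = - \frac{94877}{9}$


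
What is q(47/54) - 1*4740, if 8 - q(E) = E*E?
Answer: -13800721/2916 ≈ -4732.8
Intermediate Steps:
q(E) = 8 - E**2 (q(E) = 8 - E*E = 8 - E**2)
q(47/54) - 1*4740 = (8 - (47/54)**2) - 1*4740 = (8 - (47*(1/54))**2) - 4740 = (8 - (47/54)**2) - 4740 = (8 - 1*2209/2916) - 4740 = (8 - 2209/2916) - 4740 = 21119/2916 - 4740 = -13800721/2916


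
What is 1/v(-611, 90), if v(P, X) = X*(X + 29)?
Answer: 1/10710 ≈ 9.3371e-5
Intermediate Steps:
v(P, X) = X*(29 + X)
1/v(-611, 90) = 1/(90*(29 + 90)) = 1/(90*119) = 1/10710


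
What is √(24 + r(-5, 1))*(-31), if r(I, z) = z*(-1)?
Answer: -31*√23 ≈ -148.67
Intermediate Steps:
r(I, z) = -z
√(24 + r(-5, 1))*(-31) = √(24 - 1*1)*(-31) = √(24 - 1)*(-31) = √23*(-31) = -31*√23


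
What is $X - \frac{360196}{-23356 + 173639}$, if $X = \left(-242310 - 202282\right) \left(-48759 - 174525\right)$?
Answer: $\frac{14918635508116028}{150283} \approx 9.927 \cdot 10^{10}$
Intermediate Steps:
$X = 99270280128$ ($X = \left(-444592\right) \left(-223284\right) = 99270280128$)
$X - \frac{360196}{-23356 + 173639} = 99270280128 - \frac{360196}{-23356 + 173639} = 99270280128 - \frac{360196}{150283} = \frac{14918635508116028}{150283}$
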